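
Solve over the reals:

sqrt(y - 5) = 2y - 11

y = 6

Square both sides: y - 5 = (2y - 11)^2.
Expand and rearrange: 4y^2 - 45y + 126 = 0.
Solving gives y = 6 or y = 5.25.
Check each candidate in the original equation:
  y = 6: sqrt(1) = 1, while 2y - 11 = 1 — valid.
  y = 5.25: sqrt(0.25) = 0.5, while 2y - 11 = -0.5 — extraneous.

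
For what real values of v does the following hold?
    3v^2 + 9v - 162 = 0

Factor: 3(v + 9)(v - 6) = 0.
So v = -9 or v = 6.

v = -9 or v = 6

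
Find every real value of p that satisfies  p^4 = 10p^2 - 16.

p = -2.8284 or p = -1.4142 or p = 1.4142 or p = 2.8284

Let u = p^2. The equation becomes u^2 - 10u + 16 = 0.
Factor: (u - 8)(u - 2) = 0, so u = 8 or u = 2.
p^2 = 8 gives p = +/-2*sqrt(2) ~= +/-2.8284.
p^2 = 2 gives p = +/-sqrt(2) ~= +/-1.4142.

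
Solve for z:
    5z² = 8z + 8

z = -0.6967 or z = 2.2967

Rearrange to standard form: 5z² - 8z - 8 = 0.
Discriminant: (-8)² − 4·5·(-8) = 224.
Quadratic formula: z = (8 ± √224) / 10.
So z = 4/5 + 2·√(14)/5 ≈ 2.2967 or z = 4/5 - 2·√(14)/5 ≈ -0.6967.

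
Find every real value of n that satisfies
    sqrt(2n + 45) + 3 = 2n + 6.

n = 2

Isolate the radical: sqrt(2n + 45) = 2n + 3.
Square both sides: 2n + 45 = (2n + 3)^2.
Expand and rearrange: 4n^2 + 10n - 36 = 0.
Solving gives n = 2 or n = -4.5.
Check each candidate in the original equation:
  n = 2: sqrt(49) = 7, while 2n + 3 = 7 — valid.
  n = -4.5: sqrt(36) = 6, while 2n + 3 = -6 — extraneous.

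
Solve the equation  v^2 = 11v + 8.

Rearrange to standard form: v^2 - 11v - 8 = 0.
Discriminant: (-11)^2 - 4*1*(-8) = 153.
Quadratic formula: v = (11 +/- sqrt(153)) / 2.
So v = 11/2 + 3*sqrt(17)/2 ~= 11.6847 or v = 11/2 - 3*sqrt(17)/2 ~= -0.6847.

v = -0.6847 or v = 11.6847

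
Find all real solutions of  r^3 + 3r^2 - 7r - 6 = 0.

r = -4.3028 or r = -0.6972 or r = 2

Possible rational roots are divisors of -6. Testing r = 2 gives 0, so (r - 2) is a factor.
Divide: r^3 + 3r^2 - 7r - 6 = (r - 2)(r^2 + 5r + 3).
Apply the quadratic formula to r^2 + 5r + 3 = 0: r = (-5 +/- sqrt(13))/2, i.e. r ~= -0.6972 or r ~= -4.3028.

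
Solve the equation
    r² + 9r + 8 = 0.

Factor: (r + 8)(r + 1) = 0.
So r = -8 or r = -1.

r = -8 or r = -1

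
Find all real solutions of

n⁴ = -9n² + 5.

Let u = n². The equation becomes u² + 9u - 5 = 0.
By the quadratic formula, u = -9/2 + √(101)/2 or u = -√(101)/2 - 9/2.
n² = -9/2 + √(101)/2 gives n = ±√(-9/2 + √(101)/2) ≈ ±0.7245.
n² = -√(101)/2 - 9/2 < 0 has no real solution.

n = -0.7245 or n = 0.7245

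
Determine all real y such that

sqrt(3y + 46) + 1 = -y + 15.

Isolate the radical: sqrt(3y + 46) = -y + 14.
Square both sides: 3y + 46 = (-y + 14)^2.
Expand and rearrange: y^2 - 31y + 150 = 0.
Solving gives y = 25 or y = 6.
Check each candidate in the original equation:
  y = 25: sqrt(121) = 11, while -y + 14 = -11 — extraneous.
  y = 6: sqrt(64) = 8, while -y + 14 = 8 — valid.

y = 6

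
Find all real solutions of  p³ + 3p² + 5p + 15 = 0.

Possible rational roots are divisors of 15. Testing p = -3 gives 0, so (p + 3) is a factor.
Divide: p³ + 3p² + 5p + 15 = (p + 3)(p² + 5).
The quadratic p² + 5 has discriminant -20 < 0, so no further real roots.

p = -3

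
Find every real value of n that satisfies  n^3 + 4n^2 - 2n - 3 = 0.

Possible rational roots are divisors of -3. Testing n = 1 gives 0, so (n - 1) is a factor.
Divide: n^3 + 4n^2 - 2n - 3 = (n - 1)(n^2 + 5n + 3).
Apply the quadratic formula to n^2 + 5n + 3 = 0: n = (-5 +/- sqrt(13))/2, i.e. n ~= -0.6972 or n ~= -4.3028.

n = -4.3028 or n = -0.6972 or n = 1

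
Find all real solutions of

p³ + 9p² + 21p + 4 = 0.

p = -4.7913 or p = -4 or p = -0.2087

Possible rational roots are divisors of 4. Testing p = -4 gives 0, so (p + 4) is a factor.
Divide: p³ + 9p² + 21p + 4 = (p + 4)(p² + 5p + 1).
Apply the quadratic formula to p² + 5p + 1 = 0: p = (-5 ± √21)/2, i.e. p ≈ -0.2087 or p ≈ -4.7913.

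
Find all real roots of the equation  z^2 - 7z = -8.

z = 1.4384 or z = 5.5616

Rearrange to standard form: z^2 - 7z + 8 = 0.
Discriminant: (-7)^2 - 4*1*8 = 17.
Quadratic formula: z = (7 +/- sqrt(17)) / 2.
So z = sqrt(17)/2 + 7/2 ~= 5.5616 or z = 7/2 - sqrt(17)/2 ~= 1.4384.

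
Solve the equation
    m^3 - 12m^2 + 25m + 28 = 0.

m = -0.7958 or m = 4 or m = 8.7958

Possible rational roots are divisors of 28. Testing m = 4 gives 0, so (m - 4) is a factor.
Divide: m^3 - 12m^2 + 25m + 28 = (m - 4)(m^2 - 8m - 7).
Apply the quadratic formula to m^2 - 8m - 7 = 0: m = (8 +/- sqrt(92))/2, i.e. m ~= 8.7958 or m ~= -0.7958.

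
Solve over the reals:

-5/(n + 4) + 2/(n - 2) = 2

Multiply both sides by (n + 4)(n - 2):
-5(n - 2) + 2(n + 4) = 2(n + 4)(n - 2).
Expand and collect terms: 2n² + 7n - 34 = 0.
By the quadratic formula, n = (-7 ± √321) / 4, so n ≈ 2.7291 or n ≈ -6.2291.
Neither value makes a denominator zero (n ≠ -4, n ≠ 2), so both are valid.

n = -6.2291 or n = 2.7291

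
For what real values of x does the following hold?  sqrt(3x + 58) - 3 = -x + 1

x = -3

Isolate the radical: sqrt(3x + 58) = -x + 4.
Square both sides: 3x + 58 = (-x + 4)^2.
Expand and rearrange: x^2 - 11x - 42 = 0.
Solving gives x = 14 or x = -3.
Check each candidate in the original equation:
  x = 14: sqrt(100) = 10, while -x + 4 = -10 — extraneous.
  x = -3: sqrt(49) = 7, while -x + 4 = 7 — valid.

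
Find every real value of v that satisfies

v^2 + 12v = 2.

v = -12.1644 or v = 0.1644

Rearrange to standard form: v^2 + 12v - 2 = 0.
Discriminant: (12)^2 - 4*1*(-2) = 152.
Quadratic formula: v = (-12 +/- sqrt(152)) / 2.
So v = -6 + sqrt(38) ~= 0.1644 or v = -sqrt(38) - 6 ~= -12.1644.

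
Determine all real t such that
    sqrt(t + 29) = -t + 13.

t = 7

Square both sides: t + 29 = (-t + 13)^2.
Expand and rearrange: t^2 - 27t + 140 = 0.
Solving gives t = 20 or t = 7.
Check each candidate in the original equation:
  t = 20: sqrt(49) = 7, while -t + 13 = -7 — extraneous.
  t = 7: sqrt(36) = 6, while -t + 13 = 6 — valid.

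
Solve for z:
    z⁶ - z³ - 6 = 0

z = -1.2599 or z = 1.4422

Let u = z³. The equation becomes u² - u - 6 = 0.
Factor: (u + 2)(u - 3) = 0, so u = -2 or u = 3.
z³ = -2 gives z = -∛(2) ≈ -1.2599.
z³ = 3 gives z = ∛(3) ≈ 1.4422.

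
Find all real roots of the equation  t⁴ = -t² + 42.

t = -2.4495 or t = 2.4495

Let u = t². The equation becomes u² + u - 42 = 0.
Factor: (u + 7)(u - 6) = 0, so u = -7 or u = 6.
t² = -7 < 0 has no real solution.
t² = 6 gives t = ±√(6) ≈ ±2.4495.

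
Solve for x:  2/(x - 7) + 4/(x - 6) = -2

Multiply both sides by (x - 7)(x - 6):
2(x - 6) + 4(x - 7) = -2(x - 7)(x - 6).
Expand and collect terms: -2x^2 + 20x - 44 = 0.
By the quadratic formula, x = (-20 +/- sqrt(48)) / -4, so x ~= 3.2679 or x ~= 6.7321.
Neither value makes a denominator zero (x != 7, x != 6), so both are valid.

x = 3.2679 or x = 6.7321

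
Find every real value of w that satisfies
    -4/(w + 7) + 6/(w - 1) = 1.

w = -9.5498 or w = 5.5498

Multiply both sides by (w + 7)(w - 1):
-4(w - 1) + 6(w + 7) = (w + 7)(w - 1).
Expand and collect terms: w^2 + 4w - 53 = 0.
By the quadratic formula, w = (-4 +/- sqrt(228)) / 2, so w ~= 5.5498 or w ~= -9.5498.
Neither value makes a denominator zero (w != -7, w != 1), so both are valid.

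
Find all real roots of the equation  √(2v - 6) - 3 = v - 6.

Isolate the radical: √(2v - 6) = v - 3.
Square both sides: 2v - 6 = (v - 3)².
Expand and rearrange: v² - 8v + 15 = 0.
Solving gives v = 5 or v = 3.
Check each candidate in the original equation:
  v = 5: √(4) = 2, while v - 3 = 2 — valid.
  v = 3: √(0) = 0, while v - 3 = 0 — valid.

v = 3 or v = 5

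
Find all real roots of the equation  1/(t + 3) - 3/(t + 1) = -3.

t = -3.2301 or t = -0.1032

Multiply both sides by (t + 3)(t + 1):
(t + 1) - 3(t + 3) = -3(t + 3)(t + 1).
Expand and collect terms: -3t² - 10t - 1 = 0.
By the quadratic formula, t = (10 ± √88) / -6, so t ≈ -3.2301 or t ≈ -0.1032.
Neither value makes a denominator zero (t ≠ -3, t ≠ -1), so both are valid.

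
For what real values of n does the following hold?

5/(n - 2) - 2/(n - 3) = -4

n = 1 or n = 3.25

Multiply both sides by (n - 2)(n - 3):
5(n - 3) - 2(n - 2) = -4(n - 2)(n - 3).
Expand and collect terms: -4n² + 17n - 13 = 0.
Factor or apply the quadratic formula: n = 1 or n = 3.25.
Neither value makes a denominator zero (n ≠ 2, n ≠ 3), so both are valid.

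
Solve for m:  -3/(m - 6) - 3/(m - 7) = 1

m = 0.4586 or m = 6.5414

Multiply both sides by (m - 6)(m - 7):
-3(m - 7) - 3(m - 6) = (m - 6)(m - 7).
Expand and collect terms: m² - 7m + 3 = 0.
By the quadratic formula, m = (7 ± √37) / 2, so m ≈ 6.5414 or m ≈ 0.4586.
Neither value makes a denominator zero (m ≠ 6, m ≠ 7), so both are valid.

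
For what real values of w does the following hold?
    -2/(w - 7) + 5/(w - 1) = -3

w = -0.5311 or w = 7.5311

Multiply both sides by (w - 7)(w - 1):
-2(w - 1) + 5(w - 7) = -3(w - 7)(w - 1).
Expand and collect terms: -3w² + 21w + 12 = 0.
By the quadratic formula, w = (-21 ± √585) / -6, so w ≈ -0.5311 or w ≈ 7.5311.
Neither value makes a denominator zero (w ≠ 7, w ≠ 1), so both are valid.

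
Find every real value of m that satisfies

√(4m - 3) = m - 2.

Square both sides: 4m - 3 = (m - 2)².
Expand and rearrange: m² - 8m + 7 = 0.
Solving gives m = 7 or m = 1.
Check each candidate in the original equation:
  m = 7: √(25) = 5, while m - 2 = 5 — valid.
  m = 1: √(1) = 1, while m - 2 = -1 — extraneous.

m = 7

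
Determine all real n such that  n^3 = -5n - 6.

n = -1

Rearrange: n^3 + 5n + 6 = 0.
Possible rational roots are divisors of 6. Testing n = -1 gives 0, so (n + 1) is a factor.
Divide: n^3 + 5n + 6 = (n + 1)(n^2 - n + 6).
The quadratic n^2 - n + 6 has discriminant -23 < 0, so no further real roots.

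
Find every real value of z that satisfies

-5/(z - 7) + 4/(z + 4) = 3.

Multiply both sides by (z - 7)(z + 4):
-5(z + 4) + 4(z - 7) = 3(z - 7)(z + 4).
Expand and collect terms: 3z^2 - 8z - 36 = 0.
By the quadratic formula, z = (8 +/- sqrt(496)) / 6, so z ~= 5.0452 or z ~= -2.3785.
Neither value makes a denominator zero (z != 7, z != -4), so both are valid.

z = -2.3785 or z = 5.0452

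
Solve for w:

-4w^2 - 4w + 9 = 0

Discriminant: (-4)^2 - 4*(-4)*9 = 160.
Quadratic formula: w = (4 +/- sqrt(160)) / (-8).
So w = -sqrt(10)/2 - 1/2 ~= -2.0811 or w = -1/2 + sqrt(10)/2 ~= 1.0811.

w = -2.0811 or w = 1.0811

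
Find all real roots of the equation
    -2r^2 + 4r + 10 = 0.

r = -1.4495 or r = 3.4495

Discriminant: (4)^2 - 4*(-2)*10 = 96.
Quadratic formula: r = (-4 +/- sqrt(96)) / (-4).
So r = 1 - sqrt(6) ~= -1.4495 or r = 1 + sqrt(6) ~= 3.4495.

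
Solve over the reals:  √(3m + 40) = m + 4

Square both sides: 3m + 40 = (m + 4)².
Expand and rearrange: m² + 5m - 24 = 0.
Solving gives m = 3 or m = -8.
Check each candidate in the original equation:
  m = 3: √(49) = 7, while m + 4 = 7 — valid.
  m = -8: √(16) = 4, while m + 4 = -4 — extraneous.

m = 3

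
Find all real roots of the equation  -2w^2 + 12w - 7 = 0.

w = 0.6548 or w = 5.3452

Discriminant: (12)^2 - 4*(-2)*(-7) = 88.
Quadratic formula: w = (-12 +/- sqrt(88)) / (-4).
So w = 3 - sqrt(22)/2 ~= 0.6548 or w = sqrt(22)/2 + 3 ~= 5.3452.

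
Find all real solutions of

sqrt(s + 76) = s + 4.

Square both sides: s + 76 = (s + 4)^2.
Expand and rearrange: s^2 + 7s - 60 = 0.
Solving gives s = 5 or s = -12.
Check each candidate in the original equation:
  s = 5: sqrt(81) = 9, while s + 4 = 9 — valid.
  s = -12: sqrt(64) = 8, while s + 4 = -8 — extraneous.

s = 5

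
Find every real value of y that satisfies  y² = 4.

Bring every term to one side: y² - 4 = 0.
Factor: (y + 2)(y - 2) = 0.
So y = -2 or y = 2.

y = -2 or y = 2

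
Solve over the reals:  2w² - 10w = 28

w = -2 or w = 7

Bring every term to one side: 2w² - 10w - 28 = 0.
Factor: 2(w + 2)(w - 7) = 0.
So w = -2 or w = 7.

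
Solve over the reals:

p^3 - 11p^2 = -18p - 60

Rearrange: p^3 - 11p^2 + 18p + 60 = 0.
Possible rational roots are divisors of 60. Testing p = 5 gives 0, so (p - 5) is a factor.
Divide: p^3 - 11p^2 + 18p + 60 = (p - 5)(p^2 - 6p - 12).
Apply the quadratic formula to p^2 - 6p - 12 = 0: p = (6 +/- sqrt(84))/2, i.e. p ~= 7.5826 or p ~= -1.5826.

p = -1.5826 or p = 5 or p = 7.5826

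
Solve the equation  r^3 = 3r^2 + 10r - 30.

r = -3.1623 or r = 3 or r = 3.1623

Rearrange: r^3 - 3r^2 - 10r + 30 = 0.
Possible rational roots are divisors of 30. Testing r = 3 gives 0, so (r - 3) is a factor.
Divide: r^3 - 3r^2 - 10r + 30 = (r - 3)(r^2 - 10).
Apply the quadratic formula to r^2 - 10 = 0: r = (0 +/- sqrt(40))/2, i.e. r ~= 3.1623 or r ~= -3.1623.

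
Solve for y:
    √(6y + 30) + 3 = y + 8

Isolate the radical: √(6y + 30) = y + 5.
Square both sides: 6y + 30 = (y + 5)².
Expand and rearrange: y² + 4y - 5 = 0.
Solving gives y = 1 or y = -5.
Check each candidate in the original equation:
  y = 1: √(36) = 6, while y + 5 = 6 — valid.
  y = -5: √(0) = 0, while y + 5 = 0 — valid.

y = -5 or y = 1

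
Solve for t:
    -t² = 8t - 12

Rearrange to standard form: -t² - 8t + 12 = 0.
Discriminant: (-8)² − 4·(-1)·12 = 112.
Quadratic formula: t = (8 ± √112) / (-2).
So t = -2·√(7) - 4 ≈ -9.2915 or t = -4 + 2·√(7) ≈ 1.2915.

t = -9.2915 or t = 1.2915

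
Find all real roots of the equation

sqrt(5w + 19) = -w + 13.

w = 6

Square both sides: 5w + 19 = (-w + 13)^2.
Expand and rearrange: w^2 - 31w + 150 = 0.
Solving gives w = 25 or w = 6.
Check each candidate in the original equation:
  w = 25: sqrt(144) = 12, while -w + 13 = -12 — extraneous.
  w = 6: sqrt(49) = 7, while -w + 13 = 7 — valid.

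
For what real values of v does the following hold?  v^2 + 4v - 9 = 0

v = -5.6056 or v = 1.6056

Discriminant: (4)^2 - 4*1*(-9) = 52.
Quadratic formula: v = (-4 +/- sqrt(52)) / 2.
So v = -2 + sqrt(13) ~= 1.6056 or v = -sqrt(13) - 2 ~= -5.6056.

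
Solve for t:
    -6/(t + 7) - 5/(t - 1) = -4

Multiply both sides by (t + 7)(t - 1):
-6(t - 1) - 5(t + 7) = -4(t + 7)(t - 1).
Expand and collect terms: -4t^2 - 13t + 57 = 0.
By the quadratic formula, t = (13 +/- sqrt(1081)) / -8, so t ~= -5.7348 or t ~= 2.4848.
Neither value makes a denominator zero (t != -7, t != 1), so both are valid.

t = -5.7348 or t = 2.4848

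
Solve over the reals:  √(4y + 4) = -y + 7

y = 3

Square both sides: 4y + 4 = (-y + 7)².
Expand and rearrange: y² - 18y + 45 = 0.
Solving gives y = 15 or y = 3.
Check each candidate in the original equation:
  y = 15: √(64) = 8, while -y + 7 = -8 — extraneous.
  y = 3: √(16) = 4, while -y + 7 = 4 — valid.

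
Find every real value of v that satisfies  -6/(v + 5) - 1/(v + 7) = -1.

v = -6.772 or v = 1.772

Multiply both sides by (v + 5)(v + 7):
-6(v + 7) - (v + 5) = -(v + 5)(v + 7).
Expand and collect terms: -v² - 5v + 12 = 0.
By the quadratic formula, v = (5 ± √73) / -2, so v ≈ -6.772 or v ≈ 1.772.
Neither value makes a denominator zero (v ≠ -5, v ≠ -7), so both are valid.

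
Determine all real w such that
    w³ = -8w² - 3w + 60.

Rearrange: w³ + 8w² + 3w - 60 = 0.
Possible rational roots are divisors of -60. Testing w = -5 gives 0, so (w + 5) is a factor.
Divide: w³ + 8w² + 3w - 60 = (w + 5)(w² + 3w - 12).
Apply the quadratic formula to w² + 3w - 12 = 0: w = (-3 ± √57)/2, i.e. w ≈ 2.2749 or w ≈ -5.2749.

w = -5.2749 or w = -5 or w = 2.2749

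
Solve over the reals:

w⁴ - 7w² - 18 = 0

w = -3 or w = 3

Let u = w². The equation becomes u² - 7u - 18 = 0.
Factor: (u + 2)(u - 9) = 0, so u = -2 or u = 9.
w² = -2 < 0 has no real solution.
w² = 9 gives w = ±3.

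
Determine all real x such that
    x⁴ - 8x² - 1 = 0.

Let u = x². The equation becomes u² - 8u - 1 = 0.
By the quadratic formula, u = 4 + √(17) or u = 4 - √(17).
x² = 4 + √(17) gives x = ±√(4 + √(17)) ≈ ±2.8501.
x² = 4 - √(17) < 0 has no real solution.

x = -2.8501 or x = 2.8501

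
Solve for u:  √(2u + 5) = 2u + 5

u = -2.5 or u = -2

Square both sides: 2u + 5 = (2u + 5)².
Expand and rearrange: 4u² + 18u + 20 = 0.
Solving gives u = -2 or u = -2.5.
Check each candidate in the original equation:
  u = -2: √(1) = 1, while 2u + 5 = 1 — valid.
  u = -2.5: √(0) = 0, while 2u + 5 = 0 — valid.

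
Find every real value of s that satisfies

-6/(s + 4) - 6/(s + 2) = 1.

Multiply both sides by (s + 4)(s + 2):
-6(s + 2) - 6(s + 4) = (s + 4)(s + 2).
Expand and collect terms: s^2 + 18s + 44 = 0.
By the quadratic formula, s = (-18 +/- sqrt(148)) / 2, so s ~= -2.9172 or s ~= -15.0828.
Neither value makes a denominator zero (s != -4, s != -2), so both are valid.

s = -15.0828 or s = -2.9172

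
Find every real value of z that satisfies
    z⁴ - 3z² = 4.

z = -2 or z = 2

Let u = z². The equation becomes u² - 3u - 4 = 0.
Factor: (u + 1)(u - 4) = 0, so u = -1 or u = 4.
z² = -1 < 0 has no real solution.
z² = 4 gives z = ±2.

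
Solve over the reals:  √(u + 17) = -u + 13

u = 8

Square both sides: u + 17 = (-u + 13)².
Expand and rearrange: u² - 27u + 152 = 0.
Solving gives u = 19 or u = 8.
Check each candidate in the original equation:
  u = 19: √(36) = 6, while -u + 13 = -6 — extraneous.
  u = 8: √(25) = 5, while -u + 13 = 5 — valid.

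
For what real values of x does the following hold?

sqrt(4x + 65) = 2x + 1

x = 4

Square both sides: 4x + 65 = (2x + 1)^2.
Expand and rearrange: 4x^2 - 64 = 0.
Solving gives x = 4 or x = -4.
Check each candidate in the original equation:
  x = 4: sqrt(81) = 9, while 2x + 1 = 9 — valid.
  x = -4: sqrt(49) = 7, while 2x + 1 = -7 — extraneous.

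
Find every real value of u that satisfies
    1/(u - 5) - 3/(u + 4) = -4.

Multiply both sides by (u - 5)(u + 4):
(u + 4) - 3(u - 5) = -4(u - 5)(u + 4).
Expand and collect terms: -4u² + 6u + 61 = 0.
By the quadratic formula, u = (-6 ± √1012) / -8, so u ≈ -3.2265 or u ≈ 4.7265.
Neither value makes a denominator zero (u ≠ 5, u ≠ -4), so both are valid.

u = -3.2265 or u = 4.7265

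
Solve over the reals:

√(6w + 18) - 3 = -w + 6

Isolate the radical: √(6w + 18) = -w + 9.
Square both sides: 6w + 18 = (-w + 9)².
Expand and rearrange: w² - 24w + 63 = 0.
Solving gives w = 21 or w = 3.
Check each candidate in the original equation:
  w = 21: √(144) = 12, while -w + 9 = -12 — extraneous.
  w = 3: √(36) = 6, while -w + 9 = 6 — valid.

w = 3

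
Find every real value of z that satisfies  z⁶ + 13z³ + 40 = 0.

Let u = z³. The equation becomes u² + 13u + 40 = 0.
Factor: (u + 5)(u + 8) = 0, so u = -5 or u = -8.
z³ = -5 gives z = -∛(5) ≈ -1.71.
z³ = -8 gives z = -2.

z = -2 or z = -1.71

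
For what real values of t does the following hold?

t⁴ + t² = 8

Let u = t². The equation becomes u² + u - 8 = 0.
By the quadratic formula, u = -1/2 + √(33)/2 or u = -√(33)/2 - 1/2.
t² = -1/2 + √(33)/2 gives t = ±√(-1/2 + √(33)/2) ≈ ±1.5402.
t² = -√(33)/2 - 1/2 < 0 has no real solution.

t = -1.5402 or t = 1.5402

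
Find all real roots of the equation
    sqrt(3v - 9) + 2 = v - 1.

v = 3 or v = 6

Isolate the radical: sqrt(3v - 9) = v - 3.
Square both sides: 3v - 9 = (v - 3)^2.
Expand and rearrange: v^2 - 9v + 18 = 0.
Solving gives v = 6 or v = 3.
Check each candidate in the original equation:
  v = 6: sqrt(9) = 3, while v - 3 = 3 — valid.
  v = 3: sqrt(0) = 0, while v - 3 = 0 — valid.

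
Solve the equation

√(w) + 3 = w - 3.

Isolate the radical: √(w) = w - 6.
Square both sides: w = (w - 6)².
Expand and rearrange: w² - 13w + 36 = 0.
Solving gives w = 9 or w = 4.
Check each candidate in the original equation:
  w = 9: √(9) = 3, while w - 6 = 3 — valid.
  w = 4: √(4) = 2, while w - 6 = -2 — extraneous.

w = 9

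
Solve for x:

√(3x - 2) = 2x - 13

Square both sides: 3x - 2 = (2x - 13)².
Expand and rearrange: 4x² - 55x + 171 = 0.
Solving gives x = 9 or x = 4.75.
Check each candidate in the original equation:
  x = 9: √(25) = 5, while 2x - 13 = 5 — valid.
  x = 4.75: √(12.25) = 3.5, while 2x - 13 = -3.5 — extraneous.

x = 9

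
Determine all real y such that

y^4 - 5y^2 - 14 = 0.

y = -2.6458 or y = 2.6458

Let u = y^2. The equation becomes u^2 - 5u - 14 = 0.
Factor: (u + 2)(u - 7) = 0, so u = -2 or u = 7.
y^2 = -2 < 0 has no real solution.
y^2 = 7 gives y = +/-sqrt(7) ~= +/-2.6458.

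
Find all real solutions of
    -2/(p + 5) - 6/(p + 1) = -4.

Multiply both sides by (p + 5)(p + 1):
-2(p + 1) - 6(p + 5) = -4(p + 5)(p + 1).
Expand and collect terms: -4p^2 - 16p + 12 = 0.
By the quadratic formula, p = (16 +/- sqrt(448)) / -8, so p ~= -4.6458 or p ~= 0.6458.
Neither value makes a denominator zero (p != -5, p != -1), so both are valid.

p = -4.6458 or p = 0.6458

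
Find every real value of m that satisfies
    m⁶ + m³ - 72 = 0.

m = -2.0801 or m = 2

Let u = m³. The equation becomes u² + u - 72 = 0.
Factor: (u - 8)(u + 9) = 0, so u = 8 or u = -9.
m³ = 8 gives m = 2.
m³ = -9 gives m = -∛(9) ≈ -2.0801.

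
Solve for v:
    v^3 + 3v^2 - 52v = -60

Rearrange: v^3 + 3v^2 - 52v + 60 = 0.
Possible rational roots are divisors of 60. Testing v = 5 gives 0, so (v - 5) is a factor.
Divide: v^3 + 3v^2 - 52v + 60 = (v - 5)(v^2 + 8v - 12).
Apply the quadratic formula to v^2 + 8v - 12 = 0: v = (-8 +/- sqrt(112))/2, i.e. v ~= 1.2915 or v ~= -9.2915.

v = -9.2915 or v = 1.2915 or v = 5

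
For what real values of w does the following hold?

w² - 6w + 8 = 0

w = 2 or w = 4

Factor: (w - 4)(w - 2) = 0.
So w = 4 or w = 2.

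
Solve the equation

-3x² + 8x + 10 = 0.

Discriminant: (8)² − 4·(-3)·10 = 184.
Quadratic formula: x = (-8 ± √184) / (-6).
So x = 4/3 - √(46)/3 ≈ -0.9274 or x = 4/3 + √(46)/3 ≈ 3.5941.

x = -0.9274 or x = 3.5941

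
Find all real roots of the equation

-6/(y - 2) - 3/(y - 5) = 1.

y = -6.1962 or y = 4.1962

Multiply both sides by (y - 2)(y - 5):
-6(y - 5) - 3(y - 2) = (y - 2)(y - 5).
Expand and collect terms: y² + 2y - 26 = 0.
By the quadratic formula, y = (-2 ± √108) / 2, so y ≈ 4.1962 or y ≈ -6.1962.
Neither value makes a denominator zero (y ≠ 2, y ≠ 5), so both are valid.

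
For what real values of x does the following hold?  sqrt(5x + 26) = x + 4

x = 2

Square both sides: 5x + 26 = (x + 4)^2.
Expand and rearrange: x^2 + 3x - 10 = 0.
Solving gives x = 2 or x = -5.
Check each candidate in the original equation:
  x = 2: sqrt(36) = 6, while x + 4 = 6 — valid.
  x = -5: sqrt(1) = 1, while x + 4 = -1 — extraneous.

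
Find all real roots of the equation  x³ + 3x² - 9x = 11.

x = -4.4641 or x = -1 or x = 2.4641

Rearrange: x³ + 3x² - 9x - 11 = 0.
Possible rational roots are divisors of -11. Testing x = -1 gives 0, so (x + 1) is a factor.
Divide: x³ + 3x² - 9x - 11 = (x + 1)(x² + 2x - 11).
Apply the quadratic formula to x² + 2x - 11 = 0: x = (-2 ± √48)/2, i.e. x ≈ 2.4641 or x ≈ -4.4641.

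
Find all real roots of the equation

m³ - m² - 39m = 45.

m = -5 or m = -1.2426 or m = 7.2426

Rearrange: m³ - m² - 39m - 45 = 0.
Possible rational roots are divisors of -45. Testing m = -5 gives 0, so (m + 5) is a factor.
Divide: m³ - m² - 39m - 45 = (m + 5)(m² - 6m - 9).
Apply the quadratic formula to m² - 6m - 9 = 0: m = (6 ± √72)/2, i.e. m ≈ 7.2426 or m ≈ -1.2426.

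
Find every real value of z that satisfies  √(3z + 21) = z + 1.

z = 5

Square both sides: 3z + 21 = (z + 1)².
Expand and rearrange: z² - z - 20 = 0.
Solving gives z = 5 or z = -4.
Check each candidate in the original equation:
  z = 5: √(36) = 6, while z + 1 = 6 — valid.
  z = -4: √(9) = 3, while z + 1 = -3 — extraneous.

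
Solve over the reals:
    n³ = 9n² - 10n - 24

Rearrange: n³ - 9n² + 10n + 24 = 0.
Possible rational roots are divisors of 24. Testing n = 3 gives 0, so (n - 3) is a factor.
Divide: n³ - 9n² + 10n + 24 = (n - 3)(n² - 6n - 8).
Apply the quadratic formula to n² - 6n - 8 = 0: n = (6 ± √68)/2, i.e. n ≈ 7.1231 or n ≈ -1.1231.

n = -1.1231 or n = 3 or n = 7.1231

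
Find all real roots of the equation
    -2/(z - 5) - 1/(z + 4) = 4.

z = -4.2643 or z = 4.5143

Multiply both sides by (z - 5)(z + 4):
-2(z + 4) - (z - 5) = 4(z - 5)(z + 4).
Expand and collect terms: 4z² - z - 77 = 0.
By the quadratic formula, z = (1 ± √1233) / 8, so z ≈ 4.5143 or z ≈ -4.2643.
Neither value makes a denominator zero (z ≠ 5, z ≠ -4), so both are valid.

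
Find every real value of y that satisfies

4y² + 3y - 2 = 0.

y = -1.1754 or y = 0.4254

Discriminant: (3)² − 4·4·(-2) = 41.
Quadratic formula: y = (-3 ± √41) / 8.
So y = -3/8 + √(41)/8 ≈ 0.4254 or y = -√(41)/8 - 3/8 ≈ -1.1754.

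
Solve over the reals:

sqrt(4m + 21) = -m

Square both sides: 4m + 21 = (-m)^2.
Expand and rearrange: m^2 - 4m - 21 = 0.
Solving gives m = 7 or m = -3.
Check each candidate in the original equation:
  m = 7: sqrt(49) = 7, while -m = -7 — extraneous.
  m = -3: sqrt(9) = 3, while -m = 3 — valid.

m = -3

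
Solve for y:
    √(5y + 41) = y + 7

Square both sides: 5y + 41 = (y + 7)².
Expand and rearrange: y² + 9y + 8 = 0.
Solving gives y = -1 or y = -8.
Check each candidate in the original equation:
  y = -1: √(36) = 6, while y + 7 = 6 — valid.
  y = -8: √(1) = 1, while y + 7 = -1 — extraneous.

y = -1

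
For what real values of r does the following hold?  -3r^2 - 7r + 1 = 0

r = -2.4684 or r = 0.135

Discriminant: (-7)^2 - 4*(-3)*1 = 61.
Quadratic formula: r = (7 +/- sqrt(61)) / (-6).
So r = -sqrt(61)/6 - 7/6 ~= -2.4684 or r = -7/6 + sqrt(61)/6 ~= 0.135.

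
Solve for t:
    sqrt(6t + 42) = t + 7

Square both sides: 6t + 42 = (t + 7)^2.
Expand and rearrange: t^2 + 8t + 7 = 0.
Solving gives t = -1 or t = -7.
Check each candidate in the original equation:
  t = -1: sqrt(36) = 6, while t + 7 = 6 — valid.
  t = -7: sqrt(0) = 0, while t + 7 = 0 — valid.

t = -7 or t = -1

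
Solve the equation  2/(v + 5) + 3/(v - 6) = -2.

v = -6.141 or v = 4.641

Multiply both sides by (v + 5)(v - 6):
2(v - 6) + 3(v + 5) = -2(v + 5)(v - 6).
Expand and collect terms: -2v² - 3v + 57 = 0.
By the quadratic formula, v = (3 ± √465) / -4, so v ≈ -6.141 or v ≈ 4.641.
Neither value makes a denominator zero (v ≠ -5, v ≠ 6), so both are valid.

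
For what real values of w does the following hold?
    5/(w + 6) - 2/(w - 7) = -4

Multiply both sides by (w + 6)(w - 7):
5(w - 7) - 2(w + 6) = -4(w + 6)(w - 7).
Expand and collect terms: -4w² + w + 215 = 0.
By the quadratic formula, w = (-1 ± √3441) / -8, so w ≈ -7.2075 or w ≈ 7.4575.
Neither value makes a denominator zero (w ≠ -6, w ≠ 7), so both are valid.

w = -7.2075 or w = 7.4575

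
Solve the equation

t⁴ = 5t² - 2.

t = -2.1358 or t = -0.6622 or t = 0.6622 or t = 2.1358

Let u = t². The equation becomes u² - 5u + 2 = 0.
By the quadratic formula, u = √(17)/2 + 5/2 or u = 5/2 - √(17)/2.
t² = √(17)/2 + 5/2 gives t = ±√(√(17)/2 + 5/2) ≈ ±2.1358.
t² = 5/2 - √(17)/2 gives t = ±√(5/2 - √(17)/2) ≈ ±0.6622.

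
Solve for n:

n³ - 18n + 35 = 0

Possible rational roots are divisors of 35. Testing n = -5 gives 0, so (n + 5) is a factor.
Divide: n³ - 18n + 35 = (n + 5)(n² - 5n + 7).
The quadratic n² - 5n + 7 has discriminant -3 < 0, so no further real roots.

n = -5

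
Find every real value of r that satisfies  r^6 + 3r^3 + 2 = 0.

Let u = r^3. The equation becomes u^2 + 3u + 2 = 0.
Factor: (u + 2)(u + 1) = 0, so u = -2 or u = -1.
r^3 = -2 gives r = -(2)^(1/3) ~= -1.2599.
r^3 = -1 gives r = -1.

r = -1.2599 or r = -1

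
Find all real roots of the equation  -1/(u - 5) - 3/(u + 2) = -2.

u = -0.6225 or u = 5.6225

Multiply both sides by (u - 5)(u + 2):
-(u + 2) - 3(u - 5) = -2(u - 5)(u + 2).
Expand and collect terms: -2u^2 + 10u + 7 = 0.
By the quadratic formula, u = (-10 +/- sqrt(156)) / -4, so u ~= -0.6225 or u ~= 5.6225.
Neither value makes a denominator zero (u != 5, u != -2), so both are valid.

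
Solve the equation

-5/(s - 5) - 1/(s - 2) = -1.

s = 2.3467 or s = 10.6533

Multiply both sides by (s - 5)(s - 2):
-5(s - 2) - (s - 5) = -(s - 5)(s - 2).
Expand and collect terms: -s^2 + 13s - 25 = 0.
By the quadratic formula, s = (-13 +/- sqrt(69)) / -2, so s ~= 2.3467 or s ~= 10.6533.
Neither value makes a denominator zero (s != 5, s != 2), so both are valid.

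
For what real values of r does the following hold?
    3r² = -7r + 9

Rearrange to standard form: 3r² + 7r - 9 = 0.
Discriminant: (7)² − 4·3·(-9) = 157.
Quadratic formula: r = (-7 ± √157) / 6.
So r = -7/6 + √(157)/6 ≈ 0.9217 or r = -√(157)/6 - 7/6 ≈ -3.255.

r = -3.255 or r = 0.9217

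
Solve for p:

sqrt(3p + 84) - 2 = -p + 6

p = -1

Isolate the radical: sqrt(3p + 84) = -p + 8.
Square both sides: 3p + 84 = (-p + 8)^2.
Expand and rearrange: p^2 - 19p - 20 = 0.
Solving gives p = 20 or p = -1.
Check each candidate in the original equation:
  p = 20: sqrt(144) = 12, while -p + 8 = -12 — extraneous.
  p = -1: sqrt(81) = 9, while -p + 8 = 9 — valid.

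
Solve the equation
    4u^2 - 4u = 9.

u = -1.0811 or u = 2.0811

Rearrange to standard form: 4u^2 - 4u - 9 = 0.
Discriminant: (-4)^2 - 4*4*(-9) = 160.
Quadratic formula: u = (4 +/- sqrt(160)) / 8.
So u = 1/2 + sqrt(10)/2 ~= 2.0811 or u = 1/2 - sqrt(10)/2 ~= -1.0811.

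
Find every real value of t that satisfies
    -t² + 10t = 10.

t = 1.127 or t = 8.873

Rearrange to standard form: -t² + 10t - 10 = 0.
Discriminant: (10)² − 4·(-1)·(-10) = 60.
Quadratic formula: t = (-10 ± √60) / (-2).
So t = 5 - √(15) ≈ 1.127 or t = √(15) + 5 ≈ 8.873.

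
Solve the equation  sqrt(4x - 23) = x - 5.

Square both sides: 4x - 23 = (x - 5)^2.
Expand and rearrange: x^2 - 14x + 48 = 0.
Solving gives x = 8 or x = 6.
Check each candidate in the original equation:
  x = 8: sqrt(9) = 3, while x - 5 = 3 — valid.
  x = 6: sqrt(1) = 1, while x - 5 = 1 — valid.

x = 6 or x = 8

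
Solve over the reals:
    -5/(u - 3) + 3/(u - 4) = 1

u = 0.2087 or u = 4.7913

Multiply both sides by (u - 3)(u - 4):
-5(u - 4) + 3(u - 3) = (u - 3)(u - 4).
Expand and collect terms: u^2 - 5u + 1 = 0.
By the quadratic formula, u = (5 +/- sqrt(21)) / 2, so u ~= 4.7913 or u ~= 0.2087.
Neither value makes a denominator zero (u != 3, u != 4), so both are valid.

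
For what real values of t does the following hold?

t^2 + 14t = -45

t = -9 or t = -5

Bring every term to one side: t^2 + 14t + 45 = 0.
Factor: (t + 9)(t + 5) = 0.
So t = -9 or t = -5.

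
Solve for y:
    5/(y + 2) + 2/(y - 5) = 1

y = 1.2583 or y = 8.7417

Multiply both sides by (y + 2)(y - 5):
5(y - 5) + 2(y + 2) = (y + 2)(y - 5).
Expand and collect terms: y² - 10y + 11 = 0.
By the quadratic formula, y = (10 ± √56) / 2, so y ≈ 8.7417 or y ≈ 1.2583.
Neither value makes a denominator zero (y ≠ -2, y ≠ 5), so both are valid.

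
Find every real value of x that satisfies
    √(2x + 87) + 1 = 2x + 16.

x = -3

Isolate the radical: √(2x + 87) = 2x + 15.
Square both sides: 2x + 87 = (2x + 15)².
Expand and rearrange: 4x² + 58x + 138 = 0.
Solving gives x = -3 or x = -11.5.
Check each candidate in the original equation:
  x = -3: √(81) = 9, while 2x + 15 = 9 — valid.
  x = -11.5: √(64) = 8, while 2x + 15 = -8 — extraneous.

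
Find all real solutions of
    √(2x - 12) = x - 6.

Square both sides: 2x - 12 = (x - 6)².
Expand and rearrange: x² - 14x + 48 = 0.
Solving gives x = 8 or x = 6.
Check each candidate in the original equation:
  x = 8: √(4) = 2, while x - 6 = 2 — valid.
  x = 6: √(0) = 0, while x - 6 = 0 — valid.

x = 6 or x = 8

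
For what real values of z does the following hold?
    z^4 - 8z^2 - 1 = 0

Let u = z^2. The equation becomes u^2 - 8u - 1 = 0.
By the quadratic formula, u = 4 + sqrt(17) or u = 4 - sqrt(17).
z^2 = 4 + sqrt(17) gives z = +/-sqrt(4 + sqrt(17)) ~= +/-2.8501.
z^2 = 4 - sqrt(17) < 0 has no real solution.

z = -2.8501 or z = 2.8501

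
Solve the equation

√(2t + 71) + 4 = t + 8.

Isolate the radical: √(2t + 71) = t + 4.
Square both sides: 2t + 71 = (t + 4)².
Expand and rearrange: t² + 6t - 55 = 0.
Solving gives t = 5 or t = -11.
Check each candidate in the original equation:
  t = 5: √(81) = 9, while t + 4 = 9 — valid.
  t = -11: √(49) = 7, while t + 4 = -7 — extraneous.

t = 5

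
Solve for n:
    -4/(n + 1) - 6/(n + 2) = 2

n = -6.6458 or n = -1.3542

Multiply both sides by (n + 1)(n + 2):
-4(n + 2) - 6(n + 1) = 2(n + 1)(n + 2).
Expand and collect terms: 2n² + 16n + 18 = 0.
By the quadratic formula, n = (-16 ± √112) / 4, so n ≈ -1.3542 or n ≈ -6.6458.
Neither value makes a denominator zero (n ≠ -1, n ≠ -2), so both are valid.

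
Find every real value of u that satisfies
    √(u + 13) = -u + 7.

u = 3

Square both sides: u + 13 = (-u + 7)².
Expand and rearrange: u² - 15u + 36 = 0.
Solving gives u = 12 or u = 3.
Check each candidate in the original equation:
  u = 12: √(25) = 5, while -u + 7 = -5 — extraneous.
  u = 3: √(16) = 4, while -u + 7 = 4 — valid.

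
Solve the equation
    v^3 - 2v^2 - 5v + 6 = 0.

Possible rational roots are divisors of 6. Testing v = -2 gives 0, so (v + 2) is a factor.
Divide: v^3 - 2v^2 - 5v + 6 = (v + 2)(v^2 - 4v + 3).
Factor the quadratic: v = 3 or v = 1.

v = -2 or v = 1 or v = 3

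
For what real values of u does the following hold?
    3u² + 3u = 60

Bring every term to one side: 3u² + 3u - 60 = 0.
Factor: 3(u - 4)(u + 5) = 0.
So u = 4 or u = -5.

u = -5 or u = 4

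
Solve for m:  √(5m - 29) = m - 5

m = 6 or m = 9

Square both sides: 5m - 29 = (m - 5)².
Expand and rearrange: m² - 15m + 54 = 0.
Solving gives m = 9 or m = 6.
Check each candidate in the original equation:
  m = 9: √(16) = 4, while m - 5 = 4 — valid.
  m = 6: √(1) = 1, while m - 5 = 1 — valid.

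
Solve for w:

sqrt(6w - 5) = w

Square both sides: 6w - 5 = (w)^2.
Expand and rearrange: w^2 - 6w + 5 = 0.
Solving gives w = 5 or w = 1.
Check each candidate in the original equation:
  w = 5: sqrt(25) = 5, while w = 5 — valid.
  w = 1: sqrt(1) = 1, while w = 1 — valid.

w = 1 or w = 5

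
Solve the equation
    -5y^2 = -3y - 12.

Rearrange to standard form: -5y^2 + 3y + 12 = 0.
Discriminant: (3)^2 - 4*(-5)*12 = 249.
Quadratic formula: y = (-3 +/- sqrt(249)) / (-10).
So y = 3/10 - sqrt(249)/10 ~= -1.278 or y = 3/10 + sqrt(249)/10 ~= 1.878.

y = -1.278 or y = 1.878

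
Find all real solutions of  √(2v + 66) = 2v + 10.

Square both sides: 2v + 66 = (2v + 10)².
Expand and rearrange: 4v² + 38v + 34 = 0.
Solving gives v = -1 or v = -8.5.
Check each candidate in the original equation:
  v = -1: √(64) = 8, while 2v + 10 = 8 — valid.
  v = -8.5: √(49) = 7, while 2v + 10 = -7 — extraneous.

v = -1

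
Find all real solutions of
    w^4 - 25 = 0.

w = -2.2361 or w = 2.2361

Let u = w^2. The equation becomes u^2 - 25 = 0.
Factor: (u - 5)(u + 5) = 0, so u = 5 or u = -5.
w^2 = 5 gives w = +/-sqrt(5) ~= +/-2.2361.
w^2 = -5 < 0 has no real solution.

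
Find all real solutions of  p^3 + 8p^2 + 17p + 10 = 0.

p = -5 or p = -2 or p = -1

Possible rational roots are divisors of 10. Testing p = -2 gives 0, so (p + 2) is a factor.
Divide: p^3 + 8p^2 + 17p + 10 = (p + 2)(p^2 + 6p + 5).
Factor the quadratic: p = -1 or p = -5.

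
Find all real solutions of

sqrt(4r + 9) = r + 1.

Square both sides: 4r + 9 = (r + 1)^2.
Expand and rearrange: r^2 - 2r - 8 = 0.
Solving gives r = 4 or r = -2.
Check each candidate in the original equation:
  r = 4: sqrt(25) = 5, while r + 1 = 5 — valid.
  r = -2: sqrt(1) = 1, while r + 1 = -1 — extraneous.

r = 4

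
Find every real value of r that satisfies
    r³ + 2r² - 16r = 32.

r = -4 or r = -2 or r = 4

Rearrange: r³ + 2r² - 16r - 32 = 0.
Possible rational roots are divisors of -32. Testing r = 4 gives 0, so (r - 4) is a factor.
Divide: r³ + 2r² - 16r - 32 = (r - 4)(r² + 6r + 8).
Factor the quadratic: r = -2 or r = -4.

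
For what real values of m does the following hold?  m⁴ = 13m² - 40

Let u = m². The equation becomes u² - 13u + 40 = 0.
Factor: (u - 5)(u - 8) = 0, so u = 5 or u = 8.
m² = 5 gives m = ±√(5) ≈ ±2.2361.
m² = 8 gives m = ±2·√(2) ≈ ±2.8284.

m = -2.8284 or m = -2.2361 or m = 2.2361 or m = 2.8284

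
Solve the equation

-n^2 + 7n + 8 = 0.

n = -1 or n = 8

Factor: -1(n - 8)(n + 1) = 0.
So n = 8 or n = -1.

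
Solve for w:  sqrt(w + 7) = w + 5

Square both sides: w + 7 = (w + 5)^2.
Expand and rearrange: w^2 + 9w + 18 = 0.
Solving gives w = -3 or w = -6.
Check each candidate in the original equation:
  w = -3: sqrt(4) = 2, while w + 5 = 2 — valid.
  w = -6: sqrt(1) = 1, while w + 5 = -1 — extraneous.

w = -3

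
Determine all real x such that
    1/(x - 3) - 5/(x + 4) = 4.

Multiply both sides by (x - 3)(x + 4):
(x + 4) - 5(x - 3) = 4(x - 3)(x + 4).
Expand and collect terms: 4x² + 8x - 67 = 0.
By the quadratic formula, x = (-8 ± √1136) / 8, so x ≈ 3.2131 or x ≈ -5.2131.
Neither value makes a denominator zero (x ≠ 3, x ≠ -4), so both are valid.

x = -5.2131 or x = 3.2131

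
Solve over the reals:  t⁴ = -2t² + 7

t = -1.3522 or t = 1.3522

Let u = t². The equation becomes u² + 2u - 7 = 0.
By the quadratic formula, u = -1 + 2·√(2) or u = -2·√(2) - 1.
t² = -1 + 2·√(2) gives t = ±√(-1 + 2·√(2)) ≈ ±1.3522.
t² = -2·√(2) - 1 < 0 has no real solution.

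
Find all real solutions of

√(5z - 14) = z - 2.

z = 3 or z = 6

Square both sides: 5z - 14 = (z - 2)².
Expand and rearrange: z² - 9z + 18 = 0.
Solving gives z = 6 or z = 3.
Check each candidate in the original equation:
  z = 6: √(16) = 4, while z - 2 = 4 — valid.
  z = 3: √(1) = 1, while z - 2 = 1 — valid.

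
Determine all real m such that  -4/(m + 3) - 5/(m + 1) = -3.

m = -2.393 or m = 1.393

Multiply both sides by (m + 3)(m + 1):
-4(m + 1) - 5(m + 3) = -3(m + 3)(m + 1).
Expand and collect terms: -3m^2 - 3m + 10 = 0.
By the quadratic formula, m = (3 +/- sqrt(129)) / -6, so m ~= -2.393 or m ~= 1.393.
Neither value makes a denominator zero (m != -3, m != -1), so both are valid.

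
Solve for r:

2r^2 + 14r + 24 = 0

Factor: 2(r + 3)(r + 4) = 0.
So r = -3 or r = -4.

r = -4 or r = -3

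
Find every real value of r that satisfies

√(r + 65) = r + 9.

Square both sides: r + 65 = (r + 9)².
Expand and rearrange: r² + 17r + 16 = 0.
Solving gives r = -1 or r = -16.
Check each candidate in the original equation:
  r = -1: √(64) = 8, while r + 9 = 8 — valid.
  r = -16: √(49) = 7, while r + 9 = -7 — extraneous.

r = -1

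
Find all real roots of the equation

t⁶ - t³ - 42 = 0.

Let u = t³. The equation becomes u² - u - 42 = 0.
Factor: (u - 7)(u + 6) = 0, so u = 7 or u = -6.
t³ = 7 gives t = ∛(7) ≈ 1.9129.
t³ = -6 gives t = -∛(6) ≈ -1.8171.

t = -1.8171 or t = 1.9129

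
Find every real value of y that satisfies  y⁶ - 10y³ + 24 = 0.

Let u = y³. The equation becomes u² - 10u + 24 = 0.
Factor: (u - 6)(u - 4) = 0, so u = 6 or u = 4.
y³ = 6 gives y = ∛(6) ≈ 1.8171.
y³ = 4 gives y = ∛(4) ≈ 1.5874.

y = 1.5874 or y = 1.8171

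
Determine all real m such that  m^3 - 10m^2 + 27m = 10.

m = 0.4384 or m = 4.5616 or m = 5

Rearrange: m^3 - 10m^2 + 27m - 10 = 0.
Possible rational roots are divisors of -10. Testing m = 5 gives 0, so (m - 5) is a factor.
Divide: m^3 - 10m^2 + 27m - 10 = (m - 5)(m^2 - 5m + 2).
Apply the quadratic formula to m^2 - 5m + 2 = 0: m = (5 +/- sqrt(17))/2, i.e. m ~= 4.5616 or m ~= 0.4384.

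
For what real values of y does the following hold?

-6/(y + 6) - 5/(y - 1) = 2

Multiply both sides by (y + 6)(y - 1):
-6(y - 1) - 5(y + 6) = 2(y + 6)(y - 1).
Expand and collect terms: 2y² + 21y + 12 = 0.
By the quadratic formula, y = (-21 ± √345) / 4, so y ≈ -0.6065 or y ≈ -9.8935.
Neither value makes a denominator zero (y ≠ -6, y ≠ 1), so both are valid.

y = -9.8935 or y = -0.6065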